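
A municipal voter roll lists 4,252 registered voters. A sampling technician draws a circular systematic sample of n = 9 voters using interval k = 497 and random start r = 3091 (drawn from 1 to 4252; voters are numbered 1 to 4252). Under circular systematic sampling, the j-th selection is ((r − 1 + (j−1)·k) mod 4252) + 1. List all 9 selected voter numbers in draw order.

Selection 1: 3091
Selection 2: 3091 + 497 = 3588
Selection 3: 3588 + 497 = 4085
Selection 4: 4085 + 497 = 4582 → 4582 − 4252 = 330
Selection 5: 330 + 497 = 827
Selection 6: 827 + 497 = 1324
Selection 7: 1324 + 497 = 1821
Selection 8: 1821 + 497 = 2318
Selection 9: 2318 + 497 = 2815

3091, 3588, 4085, 330, 827, 1324, 1821, 2318, 2815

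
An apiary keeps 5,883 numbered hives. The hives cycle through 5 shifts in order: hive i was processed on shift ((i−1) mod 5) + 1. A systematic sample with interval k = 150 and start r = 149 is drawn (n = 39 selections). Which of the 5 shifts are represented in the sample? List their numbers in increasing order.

Consecutive selections differ by k = 150, so their shift numbers differ by 150 mod 5 = 0.
gcd(150, 5) = 5, so the sample visits 5/5 = 1 distinct residues mod 5.
Start 149 is shift 4; the shifts hit are 4.

4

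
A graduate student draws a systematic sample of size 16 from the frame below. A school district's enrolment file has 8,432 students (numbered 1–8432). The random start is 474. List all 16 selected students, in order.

k = N/n = 8432/16 = 527
student 1: 474
student 2: 474 + 527 = 1001
student 3: 1001 + 527 = 1528
student 4: 1528 + 527 = 2055
student 5: 2055 + 527 = 2582
student 6: 2582 + 527 = 3109
student 7: 3109 + 527 = 3636
student 8: 3636 + 527 = 4163
student 9: 4163 + 527 = 4690
student 10: 4690 + 527 = 5217
student 11: 5217 + 527 = 5744
student 12: 5744 + 527 = 6271
student 13: 6271 + 527 = 6798
student 14: 6798 + 527 = 7325
student 15: 7325 + 527 = 7852
student 16: 7852 + 527 = 8379

474, 1001, 1528, 2055, 2582, 3109, 3636, 4163, 4690, 5217, 5744, 6271, 6798, 7325, 7852, 8379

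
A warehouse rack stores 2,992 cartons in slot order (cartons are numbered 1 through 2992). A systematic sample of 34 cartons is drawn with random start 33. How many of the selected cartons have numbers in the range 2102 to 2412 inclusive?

4

k = 2992/34 = 88
First selection ≥ 2102: 33 + ⌈(2102−33)/88⌉·88 = 33 + 24×88 = 2145
Last selection ≤ 2412: 33 + ⌊(2412−33)/88⌋·88 = 33 + 27×88 = 2409
Count = 27 − 24 + 1 = 4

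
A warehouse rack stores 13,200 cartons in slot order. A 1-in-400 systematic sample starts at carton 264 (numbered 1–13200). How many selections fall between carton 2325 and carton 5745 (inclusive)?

8

k = 400
First selection ≥ 2325: 264 + ⌈(2325−264)/400⌉·400 = 264 + 6×400 = 2664
Last selection ≤ 5745: 264 + ⌊(5745−264)/400⌋·400 = 264 + 13×400 = 5464
Count = 13 − 6 + 1 = 8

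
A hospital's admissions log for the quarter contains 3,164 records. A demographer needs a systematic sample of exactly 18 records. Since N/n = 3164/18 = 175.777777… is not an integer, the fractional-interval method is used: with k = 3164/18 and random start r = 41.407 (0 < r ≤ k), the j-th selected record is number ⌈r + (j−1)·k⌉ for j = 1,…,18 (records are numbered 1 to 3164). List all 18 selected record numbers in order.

42, 218, 393, 569, 745, 921, 1097, 1272, 1448, 1624, 1800, 1975, 2151, 2327, 2503, 2679, 2854, 3030

j=1: r + 0k = 41.407 → ⌈·⌉ = 42
j=2: r + 1k = 217.184777… → ⌈·⌉ = 218
j=3: r + 2k = 392.962555… → ⌈·⌉ = 393
j=4: r + 3k = 568.740333… → ⌈·⌉ = 569
j=5: r + 4k = 744.518111… → ⌈·⌉ = 745
j=6: r + 5k = 920.295888… → ⌈·⌉ = 921
j=7: r + 6k = 1096.073666… → ⌈·⌉ = 1097
j=8: r + 7k = 1271.851444… → ⌈·⌉ = 1272
j=9: r + 8k = 1447.629222… → ⌈·⌉ = 1448
j=10: r + 9k = 1623.407 → ⌈·⌉ = 1624
j=11: r + 10k = 1799.184777… → ⌈·⌉ = 1800
j=12: r + 11k = 1974.962555… → ⌈·⌉ = 1975
j=13: r + 12k = 2150.740333… → ⌈·⌉ = 2151
j=14: r + 13k = 2326.518111… → ⌈·⌉ = 2327
j=15: r + 14k = 2502.295888… → ⌈·⌉ = 2503
j=16: r + 15k = 2678.073666… → ⌈·⌉ = 2679
j=17: r + 16k = 2853.851444… → ⌈·⌉ = 2854
j=18: r + 17k = 3029.629222… → ⌈·⌉ = 3030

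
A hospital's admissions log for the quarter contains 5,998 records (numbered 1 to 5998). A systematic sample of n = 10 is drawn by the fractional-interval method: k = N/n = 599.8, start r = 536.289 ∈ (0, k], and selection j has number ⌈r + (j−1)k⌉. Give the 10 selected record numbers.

j=1: r + 0k = 536.289 → ⌈·⌉ = 537
j=2: r + 1k = 1136.089 → ⌈·⌉ = 1137
j=3: r + 2k = 1735.889 → ⌈·⌉ = 1736
j=4: r + 3k = 2335.689 → ⌈·⌉ = 2336
j=5: r + 4k = 2935.489 → ⌈·⌉ = 2936
j=6: r + 5k = 3535.289 → ⌈·⌉ = 3536
j=7: r + 6k = 4135.089 → ⌈·⌉ = 4136
j=8: r + 7k = 4734.889 → ⌈·⌉ = 4735
j=9: r + 8k = 5334.689 → ⌈·⌉ = 5335
j=10: r + 9k = 5934.489 → ⌈·⌉ = 5935

537, 1137, 1736, 2336, 2936, 3536, 4136, 4735, 5335, 5935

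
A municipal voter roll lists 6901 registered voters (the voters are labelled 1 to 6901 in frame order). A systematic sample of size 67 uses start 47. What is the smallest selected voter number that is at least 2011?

k = 6901/67 = 103
Steps past start: ⌈(2011 − 47)/103⌉ = ⌈1964/103⌉ = 20
Selected voter: 47 + 20×103 = 2107

2107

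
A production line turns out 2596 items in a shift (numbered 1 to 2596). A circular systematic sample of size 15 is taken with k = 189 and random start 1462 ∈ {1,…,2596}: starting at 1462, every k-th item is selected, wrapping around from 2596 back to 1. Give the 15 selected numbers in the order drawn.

1462, 1651, 1840, 2029, 2218, 2407, 2596, 189, 378, 567, 756, 945, 1134, 1323, 1512

Selection 1: 1462
Selection 2: 1462 + 189 = 1651
Selection 3: 1651 + 189 = 1840
Selection 4: 1840 + 189 = 2029
Selection 5: 2029 + 189 = 2218
Selection 6: 2218 + 189 = 2407
Selection 7: 2407 + 189 = 2596
Selection 8: 2596 + 189 = 2785 → 2785 − 2596 = 189
Selection 9: 189 + 189 = 378
Selection 10: 378 + 189 = 567
Selection 11: 567 + 189 = 756
Selection 12: 756 + 189 = 945
Selection 13: 945 + 189 = 1134
Selection 14: 1134 + 189 = 1323
Selection 15: 1323 + 189 = 1512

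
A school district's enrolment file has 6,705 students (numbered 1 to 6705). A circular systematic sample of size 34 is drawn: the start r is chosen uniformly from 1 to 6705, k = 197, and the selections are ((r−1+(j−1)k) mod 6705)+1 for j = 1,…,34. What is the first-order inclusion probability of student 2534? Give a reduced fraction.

For each position j, as r ranges over 1…6705 the j-th selection hits every student exactly once, so student 2534 is selected for exactly 34 of the 6705 starts.
Inclusion probability = 34/6705.

34/6705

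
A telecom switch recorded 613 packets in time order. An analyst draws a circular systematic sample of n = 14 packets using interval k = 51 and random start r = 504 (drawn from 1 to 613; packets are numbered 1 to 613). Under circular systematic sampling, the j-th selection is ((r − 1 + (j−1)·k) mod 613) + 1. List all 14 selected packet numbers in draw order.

Selection 1: 504
Selection 2: 504 + 51 = 555
Selection 3: 555 + 51 = 606
Selection 4: 606 + 51 = 657 → 657 − 613 = 44
Selection 5: 44 + 51 = 95
Selection 6: 95 + 51 = 146
Selection 7: 146 + 51 = 197
Selection 8: 197 + 51 = 248
Selection 9: 248 + 51 = 299
Selection 10: 299 + 51 = 350
Selection 11: 350 + 51 = 401
Selection 12: 401 + 51 = 452
Selection 13: 452 + 51 = 503
Selection 14: 503 + 51 = 554

504, 555, 606, 44, 95, 146, 197, 248, 299, 350, 401, 452, 503, 554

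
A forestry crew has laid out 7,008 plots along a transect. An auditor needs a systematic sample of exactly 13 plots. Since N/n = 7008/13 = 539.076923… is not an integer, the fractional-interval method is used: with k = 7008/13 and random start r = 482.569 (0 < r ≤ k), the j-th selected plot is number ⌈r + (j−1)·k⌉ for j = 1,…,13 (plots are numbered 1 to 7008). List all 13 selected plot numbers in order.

j=1: r + 0k = 482.569 → ⌈·⌉ = 483
j=2: r + 1k = 1021.645923… → ⌈·⌉ = 1022
j=3: r + 2k = 1560.722846… → ⌈·⌉ = 1561
j=4: r + 3k = 2099.799769… → ⌈·⌉ = 2100
j=5: r + 4k = 2638.876692… → ⌈·⌉ = 2639
j=6: r + 5k = 3177.953615… → ⌈·⌉ = 3178
j=7: r + 6k = 3717.030538… → ⌈·⌉ = 3718
j=8: r + 7k = 4256.107461… → ⌈·⌉ = 4257
j=9: r + 8k = 4795.184384… → ⌈·⌉ = 4796
j=10: r + 9k = 5334.261307… → ⌈·⌉ = 5335
j=11: r + 10k = 5873.338230… → ⌈·⌉ = 5874
j=12: r + 11k = 6412.415153… → ⌈·⌉ = 6413
j=13: r + 12k = 6951.492076… → ⌈·⌉ = 6952

483, 1022, 1561, 2100, 2639, 3178, 3718, 4257, 4796, 5335, 5874, 6413, 6952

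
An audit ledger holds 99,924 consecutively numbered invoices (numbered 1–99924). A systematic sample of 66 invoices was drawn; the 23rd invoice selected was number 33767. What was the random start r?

459

k = 99924/66 = 1514
r = 33767 − (23−1)×1514 = 33767 − 33308 = 459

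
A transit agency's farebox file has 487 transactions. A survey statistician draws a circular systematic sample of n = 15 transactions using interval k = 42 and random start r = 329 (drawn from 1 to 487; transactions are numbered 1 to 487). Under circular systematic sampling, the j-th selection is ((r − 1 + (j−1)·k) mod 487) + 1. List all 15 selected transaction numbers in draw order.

Selection 1: 329
Selection 2: 329 + 42 = 371
Selection 3: 371 + 42 = 413
Selection 4: 413 + 42 = 455
Selection 5: 455 + 42 = 497 → 497 − 487 = 10
Selection 6: 10 + 42 = 52
Selection 7: 52 + 42 = 94
Selection 8: 94 + 42 = 136
Selection 9: 136 + 42 = 178
Selection 10: 178 + 42 = 220
Selection 11: 220 + 42 = 262
Selection 12: 262 + 42 = 304
Selection 13: 304 + 42 = 346
Selection 14: 346 + 42 = 388
Selection 15: 388 + 42 = 430

329, 371, 413, 455, 10, 52, 94, 136, 178, 220, 262, 304, 346, 388, 430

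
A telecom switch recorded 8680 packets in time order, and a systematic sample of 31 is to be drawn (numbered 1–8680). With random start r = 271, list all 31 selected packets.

271, 551, 831, 1111, 1391, 1671, 1951, 2231, 2511, 2791, 3071, 3351, 3631, 3911, 4191, 4471, 4751, 5031, 5311, 5591, 5871, 6151, 6431, 6711, 6991, 7271, 7551, 7831, 8111, 8391, 8671

k = N/n = 8680/31 = 280
packet 1: 271
packet 2: 271 + 280 = 551
packet 3: 551 + 280 = 831
packet 4: 831 + 280 = 1111
packet 5: 1111 + 280 = 1391
packet 6: 1391 + 280 = 1671
packet 7: 1671 + 280 = 1951
packet 8: 1951 + 280 = 2231
packet 9: 2231 + 280 = 2511
packet 10: 2511 + 280 = 2791
packet 11: 2791 + 280 = 3071
packet 12: 3071 + 280 = 3351
packet 13: 3351 + 280 = 3631
packet 14: 3631 + 280 = 3911
packet 15: 3911 + 280 = 4191
packet 16: 4191 + 280 = 4471
packet 17: 4471 + 280 = 4751
packet 18: 4751 + 280 = 5031
packet 19: 5031 + 280 = 5311
packet 20: 5311 + 280 = 5591
packet 21: 5591 + 280 = 5871
packet 22: 5871 + 280 = 6151
packet 23: 6151 + 280 = 6431
packet 24: 6431 + 280 = 6711
packet 25: 6711 + 280 = 6991
packet 26: 6991 + 280 = 7271
packet 27: 7271 + 280 = 7551
packet 28: 7551 + 280 = 7831
packet 29: 7831 + 280 = 8111
packet 30: 8111 + 280 = 8391
packet 31: 8391 + 280 = 8671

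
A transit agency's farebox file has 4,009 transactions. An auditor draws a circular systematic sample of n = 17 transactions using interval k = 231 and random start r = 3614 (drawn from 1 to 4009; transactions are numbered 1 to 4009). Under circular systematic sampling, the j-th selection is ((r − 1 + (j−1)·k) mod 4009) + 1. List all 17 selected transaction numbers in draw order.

3614, 3845, 67, 298, 529, 760, 991, 1222, 1453, 1684, 1915, 2146, 2377, 2608, 2839, 3070, 3301

Selection 1: 3614
Selection 2: 3614 + 231 = 3845
Selection 3: 3845 + 231 = 4076 → 4076 − 4009 = 67
Selection 4: 67 + 231 = 298
Selection 5: 298 + 231 = 529
Selection 6: 529 + 231 = 760
Selection 7: 760 + 231 = 991
Selection 8: 991 + 231 = 1222
Selection 9: 1222 + 231 = 1453
Selection 10: 1453 + 231 = 1684
Selection 11: 1684 + 231 = 1915
Selection 12: 1915 + 231 = 2146
Selection 13: 2146 + 231 = 2377
Selection 14: 2377 + 231 = 2608
Selection 15: 2608 + 231 = 2839
Selection 16: 2839 + 231 = 3070
Selection 17: 3070 + 231 = 3301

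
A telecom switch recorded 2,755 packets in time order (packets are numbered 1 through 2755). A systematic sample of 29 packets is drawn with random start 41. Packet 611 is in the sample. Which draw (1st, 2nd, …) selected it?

7

k = 2755/29 = 95
position = (611 − 41)/95 + 1 = 570/95 + 1 = 6 + 1 = 7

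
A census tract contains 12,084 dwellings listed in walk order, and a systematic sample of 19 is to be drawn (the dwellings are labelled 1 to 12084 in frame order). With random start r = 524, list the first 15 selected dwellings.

k = N/n = 12084/19 = 636
dwelling 1: 524
dwelling 2: 524 + 636 = 1160
dwelling 3: 1160 + 636 = 1796
dwelling 4: 1796 + 636 = 2432
dwelling 5: 2432 + 636 = 3068
dwelling 6: 3068 + 636 = 3704
dwelling 7: 3704 + 636 = 4340
dwelling 8: 4340 + 636 = 4976
dwelling 9: 4976 + 636 = 5612
dwelling 10: 5612 + 636 = 6248
dwelling 11: 6248 + 636 = 6884
dwelling 12: 6884 + 636 = 7520
dwelling 13: 7520 + 636 = 8156
dwelling 14: 8156 + 636 = 8792
dwelling 15: 8792 + 636 = 9428

524, 1160, 1796, 2432, 3068, 3704, 4340, 4976, 5612, 6248, 6884, 7520, 8156, 8792, 9428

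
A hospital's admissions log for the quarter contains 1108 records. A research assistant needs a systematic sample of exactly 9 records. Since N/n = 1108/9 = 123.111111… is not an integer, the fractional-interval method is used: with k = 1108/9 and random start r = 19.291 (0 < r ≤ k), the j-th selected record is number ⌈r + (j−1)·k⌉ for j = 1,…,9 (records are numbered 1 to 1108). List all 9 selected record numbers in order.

20, 143, 266, 389, 512, 635, 758, 882, 1005

j=1: r + 0k = 19.291 → ⌈·⌉ = 20
j=2: r + 1k = 142.402111… → ⌈·⌉ = 143
j=3: r + 2k = 265.513222… → ⌈·⌉ = 266
j=4: r + 3k = 388.624333… → ⌈·⌉ = 389
j=5: r + 4k = 511.735444… → ⌈·⌉ = 512
j=6: r + 5k = 634.846555… → ⌈·⌉ = 635
j=7: r + 6k = 757.957666… → ⌈·⌉ = 758
j=8: r + 7k = 881.068777… → ⌈·⌉ = 882
j=9: r + 8k = 1004.179888… → ⌈·⌉ = 1005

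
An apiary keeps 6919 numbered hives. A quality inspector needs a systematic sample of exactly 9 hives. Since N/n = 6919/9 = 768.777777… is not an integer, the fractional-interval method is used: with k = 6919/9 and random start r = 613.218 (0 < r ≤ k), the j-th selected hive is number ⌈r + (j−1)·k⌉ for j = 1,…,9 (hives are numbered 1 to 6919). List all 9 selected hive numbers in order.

614, 1382, 2151, 2920, 3689, 4458, 5226, 5995, 6764

j=1: r + 0k = 613.218 → ⌈·⌉ = 614
j=2: r + 1k = 1381.995777… → ⌈·⌉ = 1382
j=3: r + 2k = 2150.773555… → ⌈·⌉ = 2151
j=4: r + 3k = 2919.551333… → ⌈·⌉ = 2920
j=5: r + 4k = 3688.329111… → ⌈·⌉ = 3689
j=6: r + 5k = 4457.106888… → ⌈·⌉ = 4458
j=7: r + 6k = 5225.884666… → ⌈·⌉ = 5226
j=8: r + 7k = 5994.662444… → ⌈·⌉ = 5995
j=9: r + 8k = 6763.440222… → ⌈·⌉ = 6764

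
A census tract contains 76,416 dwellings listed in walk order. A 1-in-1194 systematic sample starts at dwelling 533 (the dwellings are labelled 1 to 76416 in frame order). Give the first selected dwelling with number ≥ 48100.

48293

k = 1194
Steps past start: ⌈(48100 − 533)/1194⌉ = ⌈47567/1194⌉ = 40
Selected dwelling: 533 + 40×1194 = 48293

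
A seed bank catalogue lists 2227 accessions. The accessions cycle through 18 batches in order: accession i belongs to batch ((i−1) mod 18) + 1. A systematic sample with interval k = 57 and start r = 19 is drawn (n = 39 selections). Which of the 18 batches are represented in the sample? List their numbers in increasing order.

Consecutive selections differ by k = 57, so their batch numbers differ by 57 mod 18 = 3.
gcd(57, 18) = 3, so the sample visits 18/3 = 6 distinct residues mod 18.
Start 19 is batch 1; the batches hit are 1, 4, 7, 10, 13, 16.

1, 4, 7, 10, 13, 16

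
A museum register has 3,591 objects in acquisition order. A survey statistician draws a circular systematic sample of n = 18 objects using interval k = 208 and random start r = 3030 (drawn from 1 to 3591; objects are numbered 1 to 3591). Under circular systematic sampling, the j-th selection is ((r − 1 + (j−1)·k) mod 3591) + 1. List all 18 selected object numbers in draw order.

3030, 3238, 3446, 63, 271, 479, 687, 895, 1103, 1311, 1519, 1727, 1935, 2143, 2351, 2559, 2767, 2975

Selection 1: 3030
Selection 2: 3030 + 208 = 3238
Selection 3: 3238 + 208 = 3446
Selection 4: 3446 + 208 = 3654 → 3654 − 3591 = 63
Selection 5: 63 + 208 = 271
Selection 6: 271 + 208 = 479
Selection 7: 479 + 208 = 687
Selection 8: 687 + 208 = 895
Selection 9: 895 + 208 = 1103
Selection 10: 1103 + 208 = 1311
Selection 11: 1311 + 208 = 1519
Selection 12: 1519 + 208 = 1727
Selection 13: 1727 + 208 = 1935
Selection 14: 1935 + 208 = 2143
Selection 15: 2143 + 208 = 2351
Selection 16: 2351 + 208 = 2559
Selection 17: 2559 + 208 = 2767
Selection 18: 2767 + 208 = 2975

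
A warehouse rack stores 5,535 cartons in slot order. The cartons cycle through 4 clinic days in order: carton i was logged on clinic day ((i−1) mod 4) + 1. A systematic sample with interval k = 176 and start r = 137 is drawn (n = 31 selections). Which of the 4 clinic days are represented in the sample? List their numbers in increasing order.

Consecutive selections differ by k = 176, so their clinic day numbers differ by 176 mod 4 = 0.
gcd(176, 4) = 4, so the sample visits 4/4 = 1 distinct residues mod 4.
Start 137 is clinic day 1; the clinic days hit are 1.

1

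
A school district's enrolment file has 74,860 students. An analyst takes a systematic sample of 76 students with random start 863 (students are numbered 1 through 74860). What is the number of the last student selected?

k = 74860/76 = 985
76th selection = r + (76−1)·k = 863 + 75×985 = 863 + 73875 = 74738

74738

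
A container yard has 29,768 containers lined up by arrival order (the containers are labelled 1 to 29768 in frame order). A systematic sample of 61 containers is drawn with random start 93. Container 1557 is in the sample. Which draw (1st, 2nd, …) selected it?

k = 29768/61 = 488
position = (1557 − 93)/488 + 1 = 1464/488 + 1 = 3 + 1 = 4

4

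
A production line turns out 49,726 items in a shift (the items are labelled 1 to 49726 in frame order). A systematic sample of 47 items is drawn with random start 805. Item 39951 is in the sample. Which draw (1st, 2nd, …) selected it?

38

k = 49726/47 = 1058
position = (39951 − 805)/1058 + 1 = 39146/1058 + 1 = 37 + 1 = 38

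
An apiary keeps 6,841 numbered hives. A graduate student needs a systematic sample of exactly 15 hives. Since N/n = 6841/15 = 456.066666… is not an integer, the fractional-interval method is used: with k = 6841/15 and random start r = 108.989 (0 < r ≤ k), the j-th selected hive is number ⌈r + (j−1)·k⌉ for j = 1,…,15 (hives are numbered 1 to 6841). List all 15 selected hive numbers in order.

109, 566, 1022, 1478, 1934, 2390, 2846, 3302, 3758, 4214, 4670, 5126, 5582, 6038, 6494

j=1: r + 0k = 108.989 → ⌈·⌉ = 109
j=2: r + 1k = 565.055666… → ⌈·⌉ = 566
j=3: r + 2k = 1021.122333… → ⌈·⌉ = 1022
j=4: r + 3k = 1477.189 → ⌈·⌉ = 1478
j=5: r + 4k = 1933.255666… → ⌈·⌉ = 1934
j=6: r + 5k = 2389.322333… → ⌈·⌉ = 2390
j=7: r + 6k = 2845.389 → ⌈·⌉ = 2846
j=8: r + 7k = 3301.455666… → ⌈·⌉ = 3302
j=9: r + 8k = 3757.522333… → ⌈·⌉ = 3758
j=10: r + 9k = 4213.589 → ⌈·⌉ = 4214
j=11: r + 10k = 4669.655666… → ⌈·⌉ = 4670
j=12: r + 11k = 5125.722333… → ⌈·⌉ = 5126
j=13: r + 12k = 5581.789 → ⌈·⌉ = 5582
j=14: r + 13k = 6037.855666… → ⌈·⌉ = 6038
j=15: r + 14k = 6493.922333… → ⌈·⌉ = 6494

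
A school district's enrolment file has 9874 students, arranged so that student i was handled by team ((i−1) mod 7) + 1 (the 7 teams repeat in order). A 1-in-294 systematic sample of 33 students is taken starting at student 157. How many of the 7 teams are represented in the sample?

Consecutive selections differ by k = 294, so their team numbers differ by 294 mod 7 = 0.
gcd(294, 7) = 7, so the sample visits 7/7 = 1 distinct residues mod 7.
Start 157 is team 3; the teams hit are 3.

1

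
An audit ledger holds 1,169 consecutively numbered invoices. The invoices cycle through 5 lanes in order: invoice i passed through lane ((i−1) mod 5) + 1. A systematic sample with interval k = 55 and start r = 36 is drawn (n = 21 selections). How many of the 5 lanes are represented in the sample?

Consecutive selections differ by k = 55, so their lane numbers differ by 55 mod 5 = 0.
gcd(55, 5) = 5, so the sample visits 5/5 = 1 distinct residues mod 5.
Start 36 is lane 1; the lanes hit are 1.

1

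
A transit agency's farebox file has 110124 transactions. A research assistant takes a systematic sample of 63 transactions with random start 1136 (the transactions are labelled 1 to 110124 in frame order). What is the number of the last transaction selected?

k = 110124/63 = 1748
63rd selection = r + (63−1)·k = 1136 + 62×1748 = 1136 + 108376 = 109512

109512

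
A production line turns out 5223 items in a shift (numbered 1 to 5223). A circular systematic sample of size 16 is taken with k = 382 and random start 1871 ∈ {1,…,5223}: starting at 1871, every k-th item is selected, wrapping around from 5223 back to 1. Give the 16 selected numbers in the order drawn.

Selection 1: 1871
Selection 2: 1871 + 382 = 2253
Selection 3: 2253 + 382 = 2635
Selection 4: 2635 + 382 = 3017
Selection 5: 3017 + 382 = 3399
Selection 6: 3399 + 382 = 3781
Selection 7: 3781 + 382 = 4163
Selection 8: 4163 + 382 = 4545
Selection 9: 4545 + 382 = 4927
Selection 10: 4927 + 382 = 5309 → 5309 − 5223 = 86
Selection 11: 86 + 382 = 468
Selection 12: 468 + 382 = 850
Selection 13: 850 + 382 = 1232
Selection 14: 1232 + 382 = 1614
Selection 15: 1614 + 382 = 1996
Selection 16: 1996 + 382 = 2378

1871, 2253, 2635, 3017, 3399, 3781, 4163, 4545, 4927, 86, 468, 850, 1232, 1614, 1996, 2378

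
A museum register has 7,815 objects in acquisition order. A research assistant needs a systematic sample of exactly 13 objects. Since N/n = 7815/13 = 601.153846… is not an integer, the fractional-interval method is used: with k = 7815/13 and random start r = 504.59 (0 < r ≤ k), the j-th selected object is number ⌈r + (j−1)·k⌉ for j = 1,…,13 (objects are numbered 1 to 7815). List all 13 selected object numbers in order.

j=1: r + 0k = 504.59 → ⌈·⌉ = 505
j=2: r + 1k = 1105.743846… → ⌈·⌉ = 1106
j=3: r + 2k = 1706.897692… → ⌈·⌉ = 1707
j=4: r + 3k = 2308.051538… → ⌈·⌉ = 2309
j=5: r + 4k = 2909.205384… → ⌈·⌉ = 2910
j=6: r + 5k = 3510.359230… → ⌈·⌉ = 3511
j=7: r + 6k = 4111.513076… → ⌈·⌉ = 4112
j=8: r + 7k = 4712.666923… → ⌈·⌉ = 4713
j=9: r + 8k = 5313.820769… → ⌈·⌉ = 5314
j=10: r + 9k = 5914.974615… → ⌈·⌉ = 5915
j=11: r + 10k = 6516.128461… → ⌈·⌉ = 6517
j=12: r + 11k = 7117.282307… → ⌈·⌉ = 7118
j=13: r + 12k = 7718.436153… → ⌈·⌉ = 7719

505, 1106, 1707, 2309, 2910, 3511, 4112, 4713, 5314, 5915, 6517, 7118, 7719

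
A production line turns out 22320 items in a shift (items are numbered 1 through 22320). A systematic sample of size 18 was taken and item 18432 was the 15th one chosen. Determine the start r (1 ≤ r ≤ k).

1072

k = 22320/18 = 1240
r = 18432 − (15−1)×1240 = 18432 − 17360 = 1072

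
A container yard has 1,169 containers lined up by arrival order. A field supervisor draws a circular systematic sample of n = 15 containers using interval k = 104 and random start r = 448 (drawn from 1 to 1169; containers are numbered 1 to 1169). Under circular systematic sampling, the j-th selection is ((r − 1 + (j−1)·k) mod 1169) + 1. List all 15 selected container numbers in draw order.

Selection 1: 448
Selection 2: 448 + 104 = 552
Selection 3: 552 + 104 = 656
Selection 4: 656 + 104 = 760
Selection 5: 760 + 104 = 864
Selection 6: 864 + 104 = 968
Selection 7: 968 + 104 = 1072
Selection 8: 1072 + 104 = 1176 → 1176 − 1169 = 7
Selection 9: 7 + 104 = 111
Selection 10: 111 + 104 = 215
Selection 11: 215 + 104 = 319
Selection 12: 319 + 104 = 423
Selection 13: 423 + 104 = 527
Selection 14: 527 + 104 = 631
Selection 15: 631 + 104 = 735

448, 552, 656, 760, 864, 968, 1072, 7, 111, 215, 319, 423, 527, 631, 735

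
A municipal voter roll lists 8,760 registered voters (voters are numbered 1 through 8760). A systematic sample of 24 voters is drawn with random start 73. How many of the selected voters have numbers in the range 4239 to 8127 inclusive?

k = 8760/24 = 365
First selection ≥ 4239: 73 + ⌈(4239−73)/365⌉·365 = 73 + 12×365 = 4453
Last selection ≤ 8127: 73 + ⌊(8127−73)/365⌋·365 = 73 + 22×365 = 8103
Count = 22 − 12 + 1 = 11

11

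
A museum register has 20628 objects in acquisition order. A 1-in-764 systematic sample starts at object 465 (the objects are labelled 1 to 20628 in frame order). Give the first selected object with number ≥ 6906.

7341

k = 764
Steps past start: ⌈(6906 − 465)/764⌉ = ⌈6441/764⌉ = 9
Selected object: 465 + 9×764 = 7341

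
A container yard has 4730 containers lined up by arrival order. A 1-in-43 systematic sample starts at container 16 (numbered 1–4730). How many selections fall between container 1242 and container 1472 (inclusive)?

k = 43
First selection ≥ 1242: 16 + ⌈(1242−16)/43⌉·43 = 16 + 29×43 = 1263
Last selection ≤ 1472: 16 + ⌊(1472−16)/43⌋·43 = 16 + 33×43 = 1435
Count = 33 − 29 + 1 = 5

5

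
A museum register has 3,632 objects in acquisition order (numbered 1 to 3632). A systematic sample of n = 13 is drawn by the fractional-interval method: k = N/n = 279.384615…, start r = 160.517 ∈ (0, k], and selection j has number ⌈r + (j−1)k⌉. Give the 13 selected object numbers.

161, 440, 720, 999, 1279, 1558, 1837, 2117, 2396, 2675, 2955, 3234, 3514

j=1: r + 0k = 160.517 → ⌈·⌉ = 161
j=2: r + 1k = 439.901615… → ⌈·⌉ = 440
j=3: r + 2k = 719.286230… → ⌈·⌉ = 720
j=4: r + 3k = 998.670846… → ⌈·⌉ = 999
j=5: r + 4k = 1278.055461… → ⌈·⌉ = 1279
j=6: r + 5k = 1557.440076… → ⌈·⌉ = 1558
j=7: r + 6k = 1836.824692… → ⌈·⌉ = 1837
j=8: r + 7k = 2116.209307… → ⌈·⌉ = 2117
j=9: r + 8k = 2395.593923… → ⌈·⌉ = 2396
j=10: r + 9k = 2674.978538… → ⌈·⌉ = 2675
j=11: r + 10k = 2954.363153… → ⌈·⌉ = 2955
j=12: r + 11k = 3233.747769… → ⌈·⌉ = 3234
j=13: r + 12k = 3513.132384… → ⌈·⌉ = 3514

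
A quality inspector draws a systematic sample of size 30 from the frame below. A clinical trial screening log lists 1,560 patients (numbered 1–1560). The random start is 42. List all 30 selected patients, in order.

42, 94, 146, 198, 250, 302, 354, 406, 458, 510, 562, 614, 666, 718, 770, 822, 874, 926, 978, 1030, 1082, 1134, 1186, 1238, 1290, 1342, 1394, 1446, 1498, 1550

k = N/n = 1560/30 = 52
patient 1: 42
patient 2: 42 + 52 = 94
patient 3: 94 + 52 = 146
patient 4: 146 + 52 = 198
patient 5: 198 + 52 = 250
patient 6: 250 + 52 = 302
patient 7: 302 + 52 = 354
patient 8: 354 + 52 = 406
patient 9: 406 + 52 = 458
patient 10: 458 + 52 = 510
patient 11: 510 + 52 = 562
patient 12: 562 + 52 = 614
patient 13: 614 + 52 = 666
patient 14: 666 + 52 = 718
patient 15: 718 + 52 = 770
patient 16: 770 + 52 = 822
patient 17: 822 + 52 = 874
patient 18: 874 + 52 = 926
patient 19: 926 + 52 = 978
patient 20: 978 + 52 = 1030
patient 21: 1030 + 52 = 1082
patient 22: 1082 + 52 = 1134
patient 23: 1134 + 52 = 1186
patient 24: 1186 + 52 = 1238
patient 25: 1238 + 52 = 1290
patient 26: 1290 + 52 = 1342
patient 27: 1342 + 52 = 1394
patient 28: 1394 + 52 = 1446
patient 29: 1446 + 52 = 1498
patient 30: 1498 + 52 = 1550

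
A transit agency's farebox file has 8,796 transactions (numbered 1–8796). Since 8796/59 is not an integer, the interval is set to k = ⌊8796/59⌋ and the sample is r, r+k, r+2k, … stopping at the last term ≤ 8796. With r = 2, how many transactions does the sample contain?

k = ⌊8796/59⌋ = 149
Achieved size = ⌊(8796 − 2)/149⌋ + 1 = ⌊8794/149⌋ + 1 = 59 + 1 = 60
(last selection: 2 + 59×149 = 8793 ≤ 8796; next would be 8942 > 8796)

60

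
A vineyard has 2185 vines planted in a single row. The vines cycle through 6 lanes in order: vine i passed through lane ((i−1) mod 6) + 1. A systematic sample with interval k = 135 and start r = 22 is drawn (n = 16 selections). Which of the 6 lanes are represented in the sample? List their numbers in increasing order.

Consecutive selections differ by k = 135, so their lane numbers differ by 135 mod 6 = 3.
gcd(135, 6) = 3, so the sample visits 6/3 = 2 distinct residues mod 6.
Start 22 is lane 4; the lanes hit are 1, 4.

1, 4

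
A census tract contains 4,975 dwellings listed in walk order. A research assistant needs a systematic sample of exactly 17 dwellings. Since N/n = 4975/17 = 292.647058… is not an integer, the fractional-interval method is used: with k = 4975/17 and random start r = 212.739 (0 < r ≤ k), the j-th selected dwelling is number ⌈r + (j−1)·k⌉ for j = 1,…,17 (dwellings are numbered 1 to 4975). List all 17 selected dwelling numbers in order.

j=1: r + 0k = 212.739 → ⌈·⌉ = 213
j=2: r + 1k = 505.386058… → ⌈·⌉ = 506
j=3: r + 2k = 798.033117… → ⌈·⌉ = 799
j=4: r + 3k = 1090.680176… → ⌈·⌉ = 1091
j=5: r + 4k = 1383.327235… → ⌈·⌉ = 1384
j=6: r + 5k = 1675.974294… → ⌈·⌉ = 1676
j=7: r + 6k = 1968.621352… → ⌈·⌉ = 1969
j=8: r + 7k = 2261.268411… → ⌈·⌉ = 2262
j=9: r + 8k = 2553.915470… → ⌈·⌉ = 2554
j=10: r + 9k = 2846.562529… → ⌈·⌉ = 2847
j=11: r + 10k = 3139.209588… → ⌈·⌉ = 3140
j=12: r + 11k = 3431.856647… → ⌈·⌉ = 3432
j=13: r + 12k = 3724.503705… → ⌈·⌉ = 3725
j=14: r + 13k = 4017.150764… → ⌈·⌉ = 4018
j=15: r + 14k = 4309.797823… → ⌈·⌉ = 4310
j=16: r + 15k = 4602.444882… → ⌈·⌉ = 4603
j=17: r + 16k = 4895.091941… → ⌈·⌉ = 4896

213, 506, 799, 1091, 1384, 1676, 1969, 2262, 2554, 2847, 3140, 3432, 3725, 4018, 4310, 4603, 4896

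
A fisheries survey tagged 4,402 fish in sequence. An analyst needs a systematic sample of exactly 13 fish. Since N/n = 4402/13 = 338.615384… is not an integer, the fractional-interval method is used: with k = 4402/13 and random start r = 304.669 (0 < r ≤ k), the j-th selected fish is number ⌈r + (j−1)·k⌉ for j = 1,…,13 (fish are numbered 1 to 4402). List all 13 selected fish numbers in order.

j=1: r + 0k = 304.669 → ⌈·⌉ = 305
j=2: r + 1k = 643.284384… → ⌈·⌉ = 644
j=3: r + 2k = 981.899769… → ⌈·⌉ = 982
j=4: r + 3k = 1320.515153… → ⌈·⌉ = 1321
j=5: r + 4k = 1659.130538… → ⌈·⌉ = 1660
j=6: r + 5k = 1997.745923… → ⌈·⌉ = 1998
j=7: r + 6k = 2336.361307… → ⌈·⌉ = 2337
j=8: r + 7k = 2674.976692… → ⌈·⌉ = 2675
j=9: r + 8k = 3013.592076… → ⌈·⌉ = 3014
j=10: r + 9k = 3352.207461… → ⌈·⌉ = 3353
j=11: r + 10k = 3690.822846… → ⌈·⌉ = 3691
j=12: r + 11k = 4029.438230… → ⌈·⌉ = 4030
j=13: r + 12k = 4368.053615… → ⌈·⌉ = 4369

305, 644, 982, 1321, 1660, 1998, 2337, 2675, 3014, 3353, 3691, 4030, 4369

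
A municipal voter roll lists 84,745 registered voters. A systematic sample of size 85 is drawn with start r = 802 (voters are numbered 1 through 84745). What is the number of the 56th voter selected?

k = 84745/85 = 997
56th selection = r + (56−1)·k = 802 + 55×997 = 802 + 54835 = 55637

55637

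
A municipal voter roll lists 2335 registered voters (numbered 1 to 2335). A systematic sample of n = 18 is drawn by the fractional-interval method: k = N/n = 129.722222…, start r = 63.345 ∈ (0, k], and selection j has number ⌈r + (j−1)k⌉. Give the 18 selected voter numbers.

j=1: r + 0k = 63.345 → ⌈·⌉ = 64
j=2: r + 1k = 193.067222… → ⌈·⌉ = 194
j=3: r + 2k = 322.789444… → ⌈·⌉ = 323
j=4: r + 3k = 452.511666… → ⌈·⌉ = 453
j=5: r + 4k = 582.233888… → ⌈·⌉ = 583
j=6: r + 5k = 711.956111… → ⌈·⌉ = 712
j=7: r + 6k = 841.678333… → ⌈·⌉ = 842
j=8: r + 7k = 971.400555… → ⌈·⌉ = 972
j=9: r + 8k = 1101.122777… → ⌈·⌉ = 1102
j=10: r + 9k = 1230.845 → ⌈·⌉ = 1231
j=11: r + 10k = 1360.567222… → ⌈·⌉ = 1361
j=12: r + 11k = 1490.289444… → ⌈·⌉ = 1491
j=13: r + 12k = 1620.011666… → ⌈·⌉ = 1621
j=14: r + 13k = 1749.733888… → ⌈·⌉ = 1750
j=15: r + 14k = 1879.456111… → ⌈·⌉ = 1880
j=16: r + 15k = 2009.178333… → ⌈·⌉ = 2010
j=17: r + 16k = 2138.900555… → ⌈·⌉ = 2139
j=18: r + 17k = 2268.622777… → ⌈·⌉ = 2269

64, 194, 323, 453, 583, 712, 842, 972, 1102, 1231, 1361, 1491, 1621, 1750, 1880, 2010, 2139, 2269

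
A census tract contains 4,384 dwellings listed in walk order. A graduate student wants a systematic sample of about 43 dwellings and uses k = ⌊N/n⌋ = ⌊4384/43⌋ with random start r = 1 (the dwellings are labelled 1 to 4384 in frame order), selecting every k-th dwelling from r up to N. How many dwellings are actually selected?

44

k = ⌊4384/43⌋ = 101
Achieved size = ⌊(4384 − 1)/101⌋ + 1 = ⌊4383/101⌋ + 1 = 43 + 1 = 44
(last selection: 1 + 43×101 = 4344 ≤ 4384; next would be 4445 > 4384)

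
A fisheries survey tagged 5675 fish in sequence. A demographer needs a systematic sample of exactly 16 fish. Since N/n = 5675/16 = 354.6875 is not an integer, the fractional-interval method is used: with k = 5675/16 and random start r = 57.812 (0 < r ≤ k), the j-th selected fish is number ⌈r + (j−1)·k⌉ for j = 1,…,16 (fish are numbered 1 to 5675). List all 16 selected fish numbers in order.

58, 413, 768, 1122, 1477, 1832, 2186, 2541, 2896, 3250, 3605, 3960, 4315, 4669, 5024, 5379

j=1: r + 0k = 57.812 → ⌈·⌉ = 58
j=2: r + 1k = 412.4995 → ⌈·⌉ = 413
j=3: r + 2k = 767.187 → ⌈·⌉ = 768
j=4: r + 3k = 1121.8745 → ⌈·⌉ = 1122
j=5: r + 4k = 1476.562 → ⌈·⌉ = 1477
j=6: r + 5k = 1831.2495 → ⌈·⌉ = 1832
j=7: r + 6k = 2185.937 → ⌈·⌉ = 2186
j=8: r + 7k = 2540.6245 → ⌈·⌉ = 2541
j=9: r + 8k = 2895.312 → ⌈·⌉ = 2896
j=10: r + 9k = 3249.9995 → ⌈·⌉ = 3250
j=11: r + 10k = 3604.687 → ⌈·⌉ = 3605
j=12: r + 11k = 3959.3745 → ⌈·⌉ = 3960
j=13: r + 12k = 4314.062 → ⌈·⌉ = 4315
j=14: r + 13k = 4668.7495 → ⌈·⌉ = 4669
j=15: r + 14k = 5023.437 → ⌈·⌉ = 5024
j=16: r + 15k = 5378.1245 → ⌈·⌉ = 5379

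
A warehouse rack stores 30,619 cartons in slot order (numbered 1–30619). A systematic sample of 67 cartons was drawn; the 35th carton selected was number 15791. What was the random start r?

253

k = 30619/67 = 457
r = 15791 − (35−1)×457 = 15791 − 15538 = 253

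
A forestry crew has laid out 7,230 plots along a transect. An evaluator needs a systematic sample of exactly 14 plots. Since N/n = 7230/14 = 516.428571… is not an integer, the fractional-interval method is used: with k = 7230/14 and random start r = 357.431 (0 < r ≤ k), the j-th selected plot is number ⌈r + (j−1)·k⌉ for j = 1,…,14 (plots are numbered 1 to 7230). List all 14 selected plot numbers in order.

358, 874, 1391, 1907, 2424, 2940, 3457, 3973, 4489, 5006, 5522, 6039, 6555, 7072

j=1: r + 0k = 357.431 → ⌈·⌉ = 358
j=2: r + 1k = 873.859571… → ⌈·⌉ = 874
j=3: r + 2k = 1390.288142… → ⌈·⌉ = 1391
j=4: r + 3k = 1906.716714… → ⌈·⌉ = 1907
j=5: r + 4k = 2423.145285… → ⌈·⌉ = 2424
j=6: r + 5k = 2939.573857… → ⌈·⌉ = 2940
j=7: r + 6k = 3456.002428… → ⌈·⌉ = 3457
j=8: r + 7k = 3972.431 → ⌈·⌉ = 3973
j=9: r + 8k = 4488.859571… → ⌈·⌉ = 4489
j=10: r + 9k = 5005.288142… → ⌈·⌉ = 5006
j=11: r + 10k = 5521.716714… → ⌈·⌉ = 5522
j=12: r + 11k = 6038.145285… → ⌈·⌉ = 6039
j=13: r + 12k = 6554.573857… → ⌈·⌉ = 6555
j=14: r + 13k = 7071.002428… → ⌈·⌉ = 7072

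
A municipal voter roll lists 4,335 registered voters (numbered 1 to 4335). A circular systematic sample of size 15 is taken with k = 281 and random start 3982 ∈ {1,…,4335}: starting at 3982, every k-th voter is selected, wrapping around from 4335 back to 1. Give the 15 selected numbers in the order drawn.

Selection 1: 3982
Selection 2: 3982 + 281 = 4263
Selection 3: 4263 + 281 = 4544 → 4544 − 4335 = 209
Selection 4: 209 + 281 = 490
Selection 5: 490 + 281 = 771
Selection 6: 771 + 281 = 1052
Selection 7: 1052 + 281 = 1333
Selection 8: 1333 + 281 = 1614
Selection 9: 1614 + 281 = 1895
Selection 10: 1895 + 281 = 2176
Selection 11: 2176 + 281 = 2457
Selection 12: 2457 + 281 = 2738
Selection 13: 2738 + 281 = 3019
Selection 14: 3019 + 281 = 3300
Selection 15: 3300 + 281 = 3581

3982, 4263, 209, 490, 771, 1052, 1333, 1614, 1895, 2176, 2457, 2738, 3019, 3300, 3581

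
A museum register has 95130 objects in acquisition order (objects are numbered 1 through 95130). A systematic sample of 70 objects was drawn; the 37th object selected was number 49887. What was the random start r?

963

k = 95130/70 = 1359
r = 49887 − (37−1)×1359 = 49887 − 48924 = 963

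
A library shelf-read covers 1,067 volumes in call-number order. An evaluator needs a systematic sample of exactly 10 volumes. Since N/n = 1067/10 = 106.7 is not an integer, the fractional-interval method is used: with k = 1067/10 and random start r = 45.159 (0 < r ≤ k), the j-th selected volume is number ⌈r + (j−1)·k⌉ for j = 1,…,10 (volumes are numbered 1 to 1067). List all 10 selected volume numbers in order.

j=1: r + 0k = 45.159 → ⌈·⌉ = 46
j=2: r + 1k = 151.859 → ⌈·⌉ = 152
j=3: r + 2k = 258.559 → ⌈·⌉ = 259
j=4: r + 3k = 365.259 → ⌈·⌉ = 366
j=5: r + 4k = 471.959 → ⌈·⌉ = 472
j=6: r + 5k = 578.659 → ⌈·⌉ = 579
j=7: r + 6k = 685.359 → ⌈·⌉ = 686
j=8: r + 7k = 792.059 → ⌈·⌉ = 793
j=9: r + 8k = 898.759 → ⌈·⌉ = 899
j=10: r + 9k = 1005.459 → ⌈·⌉ = 1006

46, 152, 259, 366, 472, 579, 686, 793, 899, 1006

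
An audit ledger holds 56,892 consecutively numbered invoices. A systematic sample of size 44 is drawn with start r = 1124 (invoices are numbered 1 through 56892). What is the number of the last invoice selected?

56723

k = 56892/44 = 1293
44th selection = r + (44−1)·k = 1124 + 43×1293 = 1124 + 55599 = 56723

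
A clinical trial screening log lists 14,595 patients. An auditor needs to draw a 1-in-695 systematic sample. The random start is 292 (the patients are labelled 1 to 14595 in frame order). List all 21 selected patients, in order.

patient 1: 292
patient 2: 292 + 695 = 987
patient 3: 987 + 695 = 1682
patient 4: 1682 + 695 = 2377
patient 5: 2377 + 695 = 3072
patient 6: 3072 + 695 = 3767
patient 7: 3767 + 695 = 4462
patient 8: 4462 + 695 = 5157
patient 9: 5157 + 695 = 5852
patient 10: 5852 + 695 = 6547
patient 11: 6547 + 695 = 7242
patient 12: 7242 + 695 = 7937
patient 13: 7937 + 695 = 8632
patient 14: 8632 + 695 = 9327
patient 15: 9327 + 695 = 10022
patient 16: 10022 + 695 = 10717
patient 17: 10717 + 695 = 11412
patient 18: 11412 + 695 = 12107
patient 19: 12107 + 695 = 12802
patient 20: 12802 + 695 = 13497
patient 21: 13497 + 695 = 14192

292, 987, 1682, 2377, 3072, 3767, 4462, 5157, 5852, 6547, 7242, 7937, 8632, 9327, 10022, 10717, 11412, 12107, 12802, 13497, 14192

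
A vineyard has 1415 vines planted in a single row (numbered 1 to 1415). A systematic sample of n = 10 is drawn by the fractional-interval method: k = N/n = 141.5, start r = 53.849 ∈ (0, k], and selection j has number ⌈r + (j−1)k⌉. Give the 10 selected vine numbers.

j=1: r + 0k = 53.849 → ⌈·⌉ = 54
j=2: r + 1k = 195.349 → ⌈·⌉ = 196
j=3: r + 2k = 336.849 → ⌈·⌉ = 337
j=4: r + 3k = 478.349 → ⌈·⌉ = 479
j=5: r + 4k = 619.849 → ⌈·⌉ = 620
j=6: r + 5k = 761.349 → ⌈·⌉ = 762
j=7: r + 6k = 902.849 → ⌈·⌉ = 903
j=8: r + 7k = 1044.349 → ⌈·⌉ = 1045
j=9: r + 8k = 1185.849 → ⌈·⌉ = 1186
j=10: r + 9k = 1327.349 → ⌈·⌉ = 1328

54, 196, 337, 479, 620, 762, 903, 1045, 1186, 1328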